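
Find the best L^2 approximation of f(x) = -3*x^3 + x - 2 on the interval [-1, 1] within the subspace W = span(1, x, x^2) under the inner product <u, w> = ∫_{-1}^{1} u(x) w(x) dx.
g(x) = -4*x/5 - 2

The best approximation g ∈ W is the orthogonal projection of f onto W. Writing g = a_0 + a_1 x + a_2 x^2, the coefficients solve the normal equations G · a = b where
  G_{ij} = <φ_i, φ_j> and b_i = <f, φ_i>, with φ_0 = 1, φ_1 = x, φ_2 = x^2.
G =
  [2, 0, 2/3]
  [0, 2/3, 0]
  [2/3, 0, 2/5],
b = (-4, -8/15, -4/3).
Solving gives a_0 = -2, a_1 = -4/5, a_2 = 0, so
  g(x) = -4*x/5 - 2.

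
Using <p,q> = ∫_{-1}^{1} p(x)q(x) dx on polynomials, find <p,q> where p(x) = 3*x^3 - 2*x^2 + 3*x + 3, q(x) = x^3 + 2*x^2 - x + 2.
<p,q> = 1112/105

Expand the product: p(x)·q(x) = 3*x^6 + 4*x^5 - 4*x^4 + 17*x^3 - x^2 + 3*x + 6.
∫_{-1}^{1} of each monomial x^k gives [2/(k+1) if k even, 0 if k odd]. Integrating term-by-term (or equivalently evaluating the antiderivative F(x) = 3*x^7/7 + 2*x^6/3 - 4*x^5/5 + 17*x^4/4 - x^3/3 + 3*x^2/2 + 6*x at the endpoints):
  F(1) − F(−1) = 4919/420 − (157/140) = 1112/105.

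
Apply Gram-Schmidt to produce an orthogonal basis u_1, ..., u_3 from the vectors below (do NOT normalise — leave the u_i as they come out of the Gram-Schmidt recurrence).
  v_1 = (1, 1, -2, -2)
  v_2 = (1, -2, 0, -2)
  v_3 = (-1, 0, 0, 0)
Orthogonal basis:
  u_1 = (1, 1, -2, -2)
  u_2 = (7/10, -23/10, 3/5, -7/5)
  u_3 = (-68/81, -8/81, -4/27, -26/81)

Apply the Gram-Schmidt recurrence
  u_1 = v_1
  u_i = v_i − Σ_{j<i} ((v_i · u_j) / (u_j · u_j)) · u_j.

Step by step this gives:
  u_1 = (1, 1, -2, -2)
  u_2 = (7/10, -23/10, 3/5, -7/5)
  u_3 = (-68/81, -8/81, -4/27, -26/81)

Orthogonality check:
  u_2 · u_1 = 0 (should be 0)
  u_3 · u_1 = 0 (should be 0)
  u_3 · u_2 = 0 (should be 0)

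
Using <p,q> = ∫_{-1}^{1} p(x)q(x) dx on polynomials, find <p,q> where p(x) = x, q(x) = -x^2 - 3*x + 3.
<p,q> = -2

Expand the product: p(x)·q(x) = -x^3 - 3*x^2 + 3*x.
∫_{-1}^{1} of each monomial x^k gives [2/(k+1) if k even, 0 if k odd]. Integrating term-by-term (or equivalently evaluating the antiderivative F(x) = -x^4/4 - x^3 + 3*x^2/2 at the endpoints):
  F(1) − F(−1) = 1/4 − (9/4) = -2.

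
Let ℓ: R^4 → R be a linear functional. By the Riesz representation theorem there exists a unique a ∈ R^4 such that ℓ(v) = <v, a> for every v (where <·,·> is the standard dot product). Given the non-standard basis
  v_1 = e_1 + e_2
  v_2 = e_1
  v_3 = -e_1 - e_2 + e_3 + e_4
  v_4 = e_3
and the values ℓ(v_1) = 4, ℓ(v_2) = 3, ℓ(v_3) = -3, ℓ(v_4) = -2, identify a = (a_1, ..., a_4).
a = (3, 1, -2, 3)

Write a = (a_1, ..., a_4) in the standard basis. For each basis vector v_i, ℓ(v_i) = <v_i, a> is a linear equation in the a_j's. Collect the n equations into a matrix system V a = ℓ, where row i of V is v_i (expressed in the standard basis). Since V is invertible (lower-triangular with 1s on the diagonal, up to permutation), solve by back-substitution:
  V =
[[1, 1, 0, 0],
 [1, 0, 0, 0],
 [-1, -1, 1, 1],
 [0, 0, 1, 0]]
  V a = (4, 3, -3, -2)
Solving gives a = (3, 1, -2, 3).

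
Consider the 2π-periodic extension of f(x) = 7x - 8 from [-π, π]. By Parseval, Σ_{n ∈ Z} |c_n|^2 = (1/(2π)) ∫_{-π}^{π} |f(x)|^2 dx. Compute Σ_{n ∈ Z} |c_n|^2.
Σ |c_n|^2 = 49π^2/3 + 64

Expand and integrate term by term over [-π, π]:
  ∫ (7x)^2 dx = 49·(2π^3/3); ∫ 2·7·(-8)·x dx = 0 (odd integrand); ∫ (-8)^2 dx = 64·2π.
So (1/(2π)) ∫_{-π}^{π} (7x - 8)^2 dx = 49π^2/3 + 64 = 49π^2/3 + 64.
Parseval ⇒ Σ |c_n|^2 = 49π^2/3 + 64.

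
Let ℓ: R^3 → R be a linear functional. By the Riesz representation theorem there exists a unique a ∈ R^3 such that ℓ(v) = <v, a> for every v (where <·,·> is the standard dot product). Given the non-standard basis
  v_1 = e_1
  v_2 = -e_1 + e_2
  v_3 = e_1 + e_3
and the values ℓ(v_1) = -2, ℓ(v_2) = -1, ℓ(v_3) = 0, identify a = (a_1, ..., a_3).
a = (-2, -3, 2)

Write a = (a_1, ..., a_3) in the standard basis. For each basis vector v_i, ℓ(v_i) = <v_i, a> is a linear equation in the a_j's. Collect the n equations into a matrix system V a = ℓ, where row i of V is v_i (expressed in the standard basis). Since V is invertible (lower-triangular with 1s on the diagonal, up to permutation), solve by back-substitution:
  V =
[[1, 0, 0],
 [-1, 1, 0],
 [1, 0, 1]]
  V a = (-2, -1, 0)
Solving gives a = (-2, -3, 2).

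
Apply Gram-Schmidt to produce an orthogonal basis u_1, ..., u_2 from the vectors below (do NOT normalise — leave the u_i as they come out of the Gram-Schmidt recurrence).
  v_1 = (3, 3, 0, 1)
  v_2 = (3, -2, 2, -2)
Orthogonal basis:
  u_1 = (3, 3, 0, 1)
  u_2 = (54/19, -41/19, 2, -39/19)

Apply the Gram-Schmidt recurrence
  u_1 = v_1
  u_i = v_i − Σ_{j<i} ((v_i · u_j) / (u_j · u_j)) · u_j.

Step by step this gives:
  u_1 = (3, 3, 0, 1)
  u_2 = (54/19, -41/19, 2, -39/19)

Orthogonality check:
  u_2 · u_1 = 0 (should be 0)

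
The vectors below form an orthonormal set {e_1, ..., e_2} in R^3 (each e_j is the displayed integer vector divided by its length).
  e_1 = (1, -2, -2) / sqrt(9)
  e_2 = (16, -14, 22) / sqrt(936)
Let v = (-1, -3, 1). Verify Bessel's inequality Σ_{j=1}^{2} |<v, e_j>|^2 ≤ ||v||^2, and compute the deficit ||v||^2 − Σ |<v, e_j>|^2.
Σ |<v, e_j>|^2 = 45/13; ||v||^2 = 11; deficit = 98/13

Write each e_j = u_j / sqrt(<u_j, u_j>) where u_j is the displayed integer vector. Then <v, e_j> = <v, u_j> / sqrt(<u_j, u_j>), so |<v, e_j>|^2 = <v, u_j>^2 / <u_j, u_j>.
Coefficients: <v, e_1> = 3/sqrt(9), <v, e_2> = 48/sqrt(936).
Square and sum: Σ |<v, e_j>|^2 = 45/13.
Compute ||v||^2 = v·v = 11.
Deficit = 11 − 45/13 = 98/13 ≥ 0, confirming Bessel's inequality. (The deficit equals ||v − Σ <v,e_j> e_j||^2, the squared distance from v to span{e_j}.)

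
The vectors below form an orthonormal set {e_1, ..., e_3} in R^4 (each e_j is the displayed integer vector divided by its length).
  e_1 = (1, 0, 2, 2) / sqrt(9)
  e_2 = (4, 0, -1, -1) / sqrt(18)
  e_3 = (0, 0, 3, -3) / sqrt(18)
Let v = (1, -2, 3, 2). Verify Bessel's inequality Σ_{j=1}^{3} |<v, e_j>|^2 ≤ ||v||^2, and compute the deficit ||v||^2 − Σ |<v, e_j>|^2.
Σ |<v, e_j>|^2 = 14; ||v||^2 = 18; deficit = 4

Write each e_j = u_j / sqrt(<u_j, u_j>) where u_j is the displayed integer vector. Then <v, e_j> = <v, u_j> / sqrt(<u_j, u_j>), so |<v, e_j>|^2 = <v, u_j>^2 / <u_j, u_j>.
Coefficients: <v, e_1> = 11/sqrt(9), <v, e_2> = -1/sqrt(18), <v, e_3> = 3/sqrt(18).
Square and sum: Σ |<v, e_j>|^2 = 14.
Compute ||v||^2 = v·v = 18.
Deficit = 18 − 14 = 4 ≥ 0, confirming Bessel's inequality. (The deficit equals ||v − Σ <v,e_j> e_j||^2, the squared distance from v to span{e_j}.)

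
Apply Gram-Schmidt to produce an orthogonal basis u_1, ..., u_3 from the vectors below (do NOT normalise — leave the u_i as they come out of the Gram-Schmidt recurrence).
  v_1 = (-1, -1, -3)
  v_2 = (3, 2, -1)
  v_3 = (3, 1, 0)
Orthogonal basis:
  u_1 = (-1, -1, -3)
  u_2 = (31/11, 20/11, -17/11)
  u_3 = (77/150, -11/15, 11/150)

Apply the Gram-Schmidt recurrence
  u_1 = v_1
  u_i = v_i − Σ_{j<i} ((v_i · u_j) / (u_j · u_j)) · u_j.

Step by step this gives:
  u_1 = (-1, -1, -3)
  u_2 = (31/11, 20/11, -17/11)
  u_3 = (77/150, -11/15, 11/150)

Orthogonality check:
  u_2 · u_1 = 0 (should be 0)
  u_3 · u_1 = 0 (should be 0)
  u_3 · u_2 = 0 (should be 0)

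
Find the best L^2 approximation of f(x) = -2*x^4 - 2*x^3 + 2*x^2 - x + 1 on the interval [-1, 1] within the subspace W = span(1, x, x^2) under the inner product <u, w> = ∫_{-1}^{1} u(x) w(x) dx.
g(x) = 2*x^2/7 - 11*x/5 + 41/35

The best approximation g ∈ W is the orthogonal projection of f onto W. Writing g = a_0 + a_1 x + a_2 x^2, the coefficients solve the normal equations G · a = b where
  G_{ij} = <φ_i, φ_j> and b_i = <f, φ_i>, with φ_0 = 1, φ_1 = x, φ_2 = x^2.
G =
  [2, 0, 2/3]
  [0, 2/3, 0]
  [2/3, 0, 2/5],
b = (38/15, -22/15, 94/105).
Solving gives a_0 = 41/35, a_1 = -11/5, a_2 = 2/7, so
  g(x) = 2*x^2/7 - 11*x/5 + 41/35.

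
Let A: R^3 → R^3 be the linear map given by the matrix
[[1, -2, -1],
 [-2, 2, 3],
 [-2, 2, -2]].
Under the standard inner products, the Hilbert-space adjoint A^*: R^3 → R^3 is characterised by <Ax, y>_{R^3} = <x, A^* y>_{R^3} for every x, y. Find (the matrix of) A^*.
A^* = A^T =
[[1, -2, -2],
 [-2, 2, 2],
 [-1, 3, -2]]

For real matrices with standard dot products, the defining identity <Ax, y> = <x, A^* y> gives (Ax)^T y = x^T (A^*) y, i.e. x^T A^T y = x^T (A^*) y. Since this holds for all x, y, we must have A^* = A^T. Therefore
A^* =
[[1, -2, -2],
 [-2, 2, 2],
 [-1, 3, -2]].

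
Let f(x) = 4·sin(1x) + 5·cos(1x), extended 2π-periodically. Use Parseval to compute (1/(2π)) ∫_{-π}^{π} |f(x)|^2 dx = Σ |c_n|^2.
Σ |c_n|^2 = 41/2

Expand |f|^2 and use orthogonality of {sin(nx), cos(mx)} on [-π, π]:
  ∫_{-π}^{π} sin(nx)^2 dx = π, ∫ cos(mx)^2 dx = π, and cross terms integrate to 0.
So ∫_{-π}^{π} f(x)^2 dx = 4^2 · π + 5^2 · π = (16 + 25)π.
Divide by 2π: (16 + 25)/2 = 41/2.
By Parseval, this equals Σ |c_n|^2.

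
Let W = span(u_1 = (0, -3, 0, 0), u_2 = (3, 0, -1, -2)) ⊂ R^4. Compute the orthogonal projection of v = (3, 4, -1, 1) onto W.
proj_W(v) = (12/7, 4, -4/7, -8/7)

Set up U = [u_1 | ... | u_2] ∈ R^(4×2). The projector onto W = col(U) is P = U (U^T U)^(-1) U^T.
Compute U^T U =
  [9, 0]
  [0, 14],
and U^T v = (-12, 8).
Solve U^T U · c = U^T v for the coefficients: c = (-4/3, 4/7). The projection is proj_W(v) = U c.
Check: (v - proj_W(v)) · u_1 = 0  (should be 0).
Check: (v - proj_W(v)) · u_2 = 0  (should be 0).
Result: proj_W(v) = (12/7, 4, -4/7, -8/7).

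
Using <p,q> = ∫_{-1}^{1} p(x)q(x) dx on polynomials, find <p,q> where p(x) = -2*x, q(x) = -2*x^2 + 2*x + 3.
<p,q> = -8/3

Expand the product: p(x)·q(x) = 4*x^3 - 4*x^2 - 6*x.
∫_{-1}^{1} of each monomial x^k gives [2/(k+1) if k even, 0 if k odd]. Integrating term-by-term (or equivalently evaluating the antiderivative F(x) = x^4 - 4*x^3/3 - 3*x^2 at the endpoints):
  F(1) − F(−1) = -10/3 − (-2/3) = -8/3.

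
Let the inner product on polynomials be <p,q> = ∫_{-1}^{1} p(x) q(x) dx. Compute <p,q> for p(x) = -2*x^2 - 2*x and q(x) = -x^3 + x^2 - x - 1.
<p,q> = 8/3

Expand the product: p(x)·q(x) = 2*x^5 + 4*x^2 + 2*x.
∫_{-1}^{1} of each monomial x^k gives [2/(k+1) if k even, 0 if k odd]. Integrating term-by-term (or equivalently evaluating the antiderivative F(x) = x^6/3 + 4*x^3/3 + x^2 at the endpoints):
  F(1) − F(−1) = 8/3 − (0) = 8/3.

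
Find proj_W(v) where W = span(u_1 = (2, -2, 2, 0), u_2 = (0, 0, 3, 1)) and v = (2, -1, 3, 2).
proj_W(v) = (9/7, -9/7, 24/7, 5/7)

Set up U = [u_1 | ... | u_2] ∈ R^(4×2). The projector onto W = col(U) is P = U (U^T U)^(-1) U^T.
Compute U^T U =
  [12, 6]
  [6, 10],
and U^T v = (12, 11).
Solve U^T U · c = U^T v for the coefficients: c = (9/14, 5/7). The projection is proj_W(v) = U c.
Check: (v - proj_W(v)) · u_1 = 0  (should be 0).
Check: (v - proj_W(v)) · u_2 = 0  (should be 0).
Result: proj_W(v) = (9/7, -9/7, 24/7, 5/7).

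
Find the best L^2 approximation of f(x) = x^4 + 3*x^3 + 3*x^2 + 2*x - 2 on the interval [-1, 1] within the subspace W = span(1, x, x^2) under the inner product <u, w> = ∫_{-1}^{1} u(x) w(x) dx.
g(x) = 27*x^2/7 + 19*x/5 - 73/35

The best approximation g ∈ W is the orthogonal projection of f onto W. Writing g = a_0 + a_1 x + a_2 x^2, the coefficients solve the normal equations G · a = b where
  G_{ij} = <φ_i, φ_j> and b_i = <f, φ_i>, with φ_0 = 1, φ_1 = x, φ_2 = x^2.
G =
  [2, 0, 2/3]
  [0, 2/3, 0]
  [2/3, 0, 2/5],
b = (-8/5, 38/15, 16/105).
Solving gives a_0 = -73/35, a_1 = 19/5, a_2 = 27/7, so
  g(x) = 27*x^2/7 + 19*x/5 - 73/35.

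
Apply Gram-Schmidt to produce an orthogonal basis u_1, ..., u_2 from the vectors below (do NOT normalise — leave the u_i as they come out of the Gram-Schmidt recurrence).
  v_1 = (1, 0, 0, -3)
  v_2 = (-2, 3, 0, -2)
Orthogonal basis:
  u_1 = (1, 0, 0, -3)
  u_2 = (-12/5, 3, 0, -4/5)

Apply the Gram-Schmidt recurrence
  u_1 = v_1
  u_i = v_i − Σ_{j<i} ((v_i · u_j) / (u_j · u_j)) · u_j.

Step by step this gives:
  u_1 = (1, 0, 0, -3)
  u_2 = (-12/5, 3, 0, -4/5)

Orthogonality check:
  u_2 · u_1 = 0 (should be 0)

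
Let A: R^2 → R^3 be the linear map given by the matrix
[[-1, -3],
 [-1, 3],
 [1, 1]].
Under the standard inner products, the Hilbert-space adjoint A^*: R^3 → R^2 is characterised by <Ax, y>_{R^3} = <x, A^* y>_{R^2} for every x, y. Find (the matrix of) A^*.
A^* = A^T =
[[-1, -1, 1],
 [-3, 3, 1]]

For real matrices with standard dot products, the defining identity <Ax, y> = <x, A^* y> gives (Ax)^T y = x^T (A^*) y, i.e. x^T A^T y = x^T (A^*) y. Since this holds for all x, y, we must have A^* = A^T. Therefore
A^* =
[[-1, -1, 1],
 [-3, 3, 1]].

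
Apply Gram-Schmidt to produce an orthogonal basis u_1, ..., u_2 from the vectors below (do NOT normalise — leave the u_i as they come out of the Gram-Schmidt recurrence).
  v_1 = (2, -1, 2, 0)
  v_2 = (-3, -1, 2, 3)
Orthogonal basis:
  u_1 = (2, -1, 2, 0)
  u_2 = (-25/9, -10/9, 20/9, 3)

Apply the Gram-Schmidt recurrence
  u_1 = v_1
  u_i = v_i − Σ_{j<i} ((v_i · u_j) / (u_j · u_j)) · u_j.

Step by step this gives:
  u_1 = (2, -1, 2, 0)
  u_2 = (-25/9, -10/9, 20/9, 3)

Orthogonality check:
  u_2 · u_1 = 0 (should be 0)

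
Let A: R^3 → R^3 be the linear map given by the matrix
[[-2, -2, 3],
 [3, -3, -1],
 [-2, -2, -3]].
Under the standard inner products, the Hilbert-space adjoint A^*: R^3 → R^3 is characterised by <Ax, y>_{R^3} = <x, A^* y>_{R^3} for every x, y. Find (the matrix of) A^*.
A^* = A^T =
[[-2, 3, -2],
 [-2, -3, -2],
 [3, -1, -3]]

For real matrices with standard dot products, the defining identity <Ax, y> = <x, A^* y> gives (Ax)^T y = x^T (A^*) y, i.e. x^T A^T y = x^T (A^*) y. Since this holds for all x, y, we must have A^* = A^T. Therefore
A^* =
[[-2, 3, -2],
 [-2, -3, -2],
 [3, -1, -3]].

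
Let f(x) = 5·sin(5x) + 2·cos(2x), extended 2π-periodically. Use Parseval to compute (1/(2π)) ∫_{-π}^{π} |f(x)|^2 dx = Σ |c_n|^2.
Σ |c_n|^2 = 29/2

Expand |f|^2 and use orthogonality of {sin(nx), cos(mx)} on [-π, π]:
  ∫_{-π}^{π} sin(nx)^2 dx = π, ∫ cos(mx)^2 dx = π, and cross terms integrate to 0.
So ∫_{-π}^{π} f(x)^2 dx = 5^2 · π + 2^2 · π = (25 + 4)π.
Divide by 2π: (25 + 4)/2 = 29/2.
By Parseval, this equals Σ |c_n|^2.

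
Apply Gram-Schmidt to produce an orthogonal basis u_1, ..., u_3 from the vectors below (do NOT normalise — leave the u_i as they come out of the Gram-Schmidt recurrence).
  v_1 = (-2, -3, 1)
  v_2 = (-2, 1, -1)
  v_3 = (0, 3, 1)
Orthogonal basis:
  u_1 = (-2, -3, 1)
  u_2 = (-2, 1, -1)
  u_3 = (-10/21, 20/21, 40/21)

Apply the Gram-Schmidt recurrence
  u_1 = v_1
  u_i = v_i − Σ_{j<i} ((v_i · u_j) / (u_j · u_j)) · u_j.

Step by step this gives:
  u_1 = (-2, -3, 1)
  u_2 = (-2, 1, -1)
  u_3 = (-10/21, 20/21, 40/21)

Orthogonality check:
  u_2 · u_1 = 0 (should be 0)
  u_3 · u_1 = 0 (should be 0)
  u_3 · u_2 = 0 (should be 0)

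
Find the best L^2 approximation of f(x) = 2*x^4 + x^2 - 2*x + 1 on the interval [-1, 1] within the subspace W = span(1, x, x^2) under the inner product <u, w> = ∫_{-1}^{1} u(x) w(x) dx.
g(x) = 19*x^2/7 - 2*x + 29/35

The best approximation g ∈ W is the orthogonal projection of f onto W. Writing g = a_0 + a_1 x + a_2 x^2, the coefficients solve the normal equations G · a = b where
  G_{ij} = <φ_i, φ_j> and b_i = <f, φ_i>, with φ_0 = 1, φ_1 = x, φ_2 = x^2.
G =
  [2, 0, 2/3]
  [0, 2/3, 0]
  [2/3, 0, 2/5],
b = (52/15, -4/3, 172/105).
Solving gives a_0 = 29/35, a_1 = -2, a_2 = 19/7, so
  g(x) = 19*x^2/7 - 2*x + 29/35.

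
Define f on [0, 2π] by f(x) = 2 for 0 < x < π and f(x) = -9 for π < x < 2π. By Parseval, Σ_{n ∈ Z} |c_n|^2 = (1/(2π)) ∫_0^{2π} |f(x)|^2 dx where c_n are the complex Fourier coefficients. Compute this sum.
Σ |c_n|^2 = 85/2

Parseval equates the L^2 energy of f (normalised by 1/(2π)) with the ℓ^2 sum of its Fourier coefficients: (1/(2π)) ∫_0^{2π} |f|^2 = Σ |c_n|^2.
Compute the left side: (1/(2π)) [∫_0^π 2^2 dx + ∫_π^{2π} (-9)^2 dx] = (1/(2π)) · (4π + 81π) = (4 + 81)/2 = 85/2.
So Σ_{n ∈ Z} |c_n|^2 = 85/2.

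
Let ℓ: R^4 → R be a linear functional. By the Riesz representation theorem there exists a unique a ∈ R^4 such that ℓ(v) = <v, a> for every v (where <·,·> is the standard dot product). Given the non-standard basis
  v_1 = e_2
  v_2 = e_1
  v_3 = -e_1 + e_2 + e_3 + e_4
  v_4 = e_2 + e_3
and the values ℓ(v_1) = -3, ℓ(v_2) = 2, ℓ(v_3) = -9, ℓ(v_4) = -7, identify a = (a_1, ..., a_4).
a = (2, -3, -4, 0)

Write a = (a_1, ..., a_4) in the standard basis. For each basis vector v_i, ℓ(v_i) = <v_i, a> is a linear equation in the a_j's. Collect the n equations into a matrix system V a = ℓ, where row i of V is v_i (expressed in the standard basis). Since V is invertible (lower-triangular with 1s on the diagonal, up to permutation), solve by back-substitution:
  V =
[[0, 1, 0, 0],
 [1, 0, 0, 0],
 [-1, 1, 1, 1],
 [0, 1, 1, 0]]
  V a = (-3, 2, -9, -7)
Solving gives a = (2, -3, -4, 0).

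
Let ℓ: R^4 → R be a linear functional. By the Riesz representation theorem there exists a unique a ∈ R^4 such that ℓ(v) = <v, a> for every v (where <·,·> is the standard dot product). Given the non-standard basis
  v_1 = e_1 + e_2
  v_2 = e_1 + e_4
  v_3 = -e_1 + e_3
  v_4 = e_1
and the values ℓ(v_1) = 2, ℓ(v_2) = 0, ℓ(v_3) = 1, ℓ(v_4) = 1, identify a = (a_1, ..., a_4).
a = (1, 1, 2, -1)

Write a = (a_1, ..., a_4) in the standard basis. For each basis vector v_i, ℓ(v_i) = <v_i, a> is a linear equation in the a_j's. Collect the n equations into a matrix system V a = ℓ, where row i of V is v_i (expressed in the standard basis). Since V is invertible (lower-triangular with 1s on the diagonal, up to permutation), solve by back-substitution:
  V =
[[1, 1, 0, 0],
 [1, 0, 0, 1],
 [-1, 0, 1, 0],
 [1, 0, 0, 0]]
  V a = (2, 0, 1, 1)
Solving gives a = (1, 1, 2, -1).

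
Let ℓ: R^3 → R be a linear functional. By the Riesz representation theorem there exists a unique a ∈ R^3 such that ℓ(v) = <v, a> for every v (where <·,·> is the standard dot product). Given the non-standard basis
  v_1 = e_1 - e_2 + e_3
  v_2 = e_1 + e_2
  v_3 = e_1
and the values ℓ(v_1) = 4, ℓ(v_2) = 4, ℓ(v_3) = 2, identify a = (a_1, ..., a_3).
a = (2, 2, 4)

Write a = (a_1, ..., a_3) in the standard basis. For each basis vector v_i, ℓ(v_i) = <v_i, a> is a linear equation in the a_j's. Collect the n equations into a matrix system V a = ℓ, where row i of V is v_i (expressed in the standard basis). Since V is invertible (lower-triangular with 1s on the diagonal, up to permutation), solve by back-substitution:
  V =
[[1, -1, 1],
 [1, 1, 0],
 [1, 0, 0]]
  V a = (4, 4, 2)
Solving gives a = (2, 2, 4).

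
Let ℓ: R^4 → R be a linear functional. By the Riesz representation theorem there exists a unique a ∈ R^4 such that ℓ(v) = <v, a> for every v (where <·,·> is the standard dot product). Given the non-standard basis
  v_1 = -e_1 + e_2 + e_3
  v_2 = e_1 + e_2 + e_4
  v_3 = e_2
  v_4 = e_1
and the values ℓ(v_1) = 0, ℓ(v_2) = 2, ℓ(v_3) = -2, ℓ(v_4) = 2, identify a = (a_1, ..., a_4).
a = (2, -2, 4, 2)

Write a = (a_1, ..., a_4) in the standard basis. For each basis vector v_i, ℓ(v_i) = <v_i, a> is a linear equation in the a_j's. Collect the n equations into a matrix system V a = ℓ, where row i of V is v_i (expressed in the standard basis). Since V is invertible (lower-triangular with 1s on the diagonal, up to permutation), solve by back-substitution:
  V =
[[-1, 1, 1, 0],
 [1, 1, 0, 1],
 [0, 1, 0, 0],
 [1, 0, 0, 0]]
  V a = (0, 2, -2, 2)
Solving gives a = (2, -2, 4, 2).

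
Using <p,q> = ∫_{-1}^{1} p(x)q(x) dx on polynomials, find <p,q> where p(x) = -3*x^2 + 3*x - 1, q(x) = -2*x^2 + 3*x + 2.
<p,q> = 26/15

Expand the product: p(x)·q(x) = 6*x^4 - 15*x^3 + 5*x^2 + 3*x - 2.
∫_{-1}^{1} of each monomial x^k gives [2/(k+1) if k even, 0 if k odd]. Integrating term-by-term (or equivalently evaluating the antiderivative F(x) = 6*x^5/5 - 15*x^4/4 + 5*x^3/3 + 3*x^2/2 - 2*x at the endpoints):
  F(1) − F(−1) = -83/60 − (-187/60) = 26/15.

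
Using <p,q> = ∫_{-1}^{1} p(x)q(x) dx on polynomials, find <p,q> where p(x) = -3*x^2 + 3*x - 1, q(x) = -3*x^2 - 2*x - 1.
<p,q> = 28/5

Expand the product: p(x)·q(x) = 9*x^4 - 3*x^3 - x + 1.
∫_{-1}^{1} of each monomial x^k gives [2/(k+1) if k even, 0 if k odd]. Integrating term-by-term (or equivalently evaluating the antiderivative F(x) = 9*x^5/5 - 3*x^4/4 - x^2/2 + x at the endpoints):
  F(1) − F(−1) = 31/20 − (-81/20) = 28/5.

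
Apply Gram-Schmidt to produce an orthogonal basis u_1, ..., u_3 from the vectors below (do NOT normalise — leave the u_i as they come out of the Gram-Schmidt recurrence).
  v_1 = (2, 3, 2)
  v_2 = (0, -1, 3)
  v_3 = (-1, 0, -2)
Orthogonal basis:
  u_1 = (2, 3, 2)
  u_2 = (-6/17, -26/17, 45/17)
  u_3 = (-11/23, 6/23, 2/23)

Apply the Gram-Schmidt recurrence
  u_1 = v_1
  u_i = v_i − Σ_{j<i} ((v_i · u_j) / (u_j · u_j)) · u_j.

Step by step this gives:
  u_1 = (2, 3, 2)
  u_2 = (-6/17, -26/17, 45/17)
  u_3 = (-11/23, 6/23, 2/23)

Orthogonality check:
  u_2 · u_1 = 0 (should be 0)
  u_3 · u_1 = 0 (should be 0)
  u_3 · u_2 = 0 (should be 0)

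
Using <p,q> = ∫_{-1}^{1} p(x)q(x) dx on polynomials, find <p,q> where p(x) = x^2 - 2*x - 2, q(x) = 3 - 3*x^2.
<p,q> = -36/5

Expand the product: p(x)·q(x) = -3*x^4 + 6*x^3 + 9*x^2 - 6*x - 6.
∫_{-1}^{1} of each monomial x^k gives [2/(k+1) if k even, 0 if k odd]. Integrating term-by-term (or equivalently evaluating the antiderivative F(x) = -3*x^5/5 + 3*x^4/2 + 3*x^3 - 3*x^2 - 6*x at the endpoints):
  F(1) − F(−1) = -51/10 − (21/10) = -36/5.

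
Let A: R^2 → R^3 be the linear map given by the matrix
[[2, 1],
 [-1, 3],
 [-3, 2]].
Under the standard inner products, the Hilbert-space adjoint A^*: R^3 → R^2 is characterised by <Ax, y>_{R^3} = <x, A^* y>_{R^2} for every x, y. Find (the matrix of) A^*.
A^* = A^T =
[[2, -1, -3],
 [1, 3, 2]]

For real matrices with standard dot products, the defining identity <Ax, y> = <x, A^* y> gives (Ax)^T y = x^T (A^*) y, i.e. x^T A^T y = x^T (A^*) y. Since this holds for all x, y, we must have A^* = A^T. Therefore
A^* =
[[2, -1, -3],
 [1, 3, 2]].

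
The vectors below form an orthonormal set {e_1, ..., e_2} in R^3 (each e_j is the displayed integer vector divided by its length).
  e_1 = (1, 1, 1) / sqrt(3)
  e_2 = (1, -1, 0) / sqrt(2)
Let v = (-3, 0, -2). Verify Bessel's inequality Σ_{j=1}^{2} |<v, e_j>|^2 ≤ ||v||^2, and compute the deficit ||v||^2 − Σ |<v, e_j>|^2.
Σ |<v, e_j>|^2 = 77/6; ||v||^2 = 13; deficit = 1/6

Write each e_j = u_j / sqrt(<u_j, u_j>) where u_j is the displayed integer vector. Then <v, e_j> = <v, u_j> / sqrt(<u_j, u_j>), so |<v, e_j>|^2 = <v, u_j>^2 / <u_j, u_j>.
Coefficients: <v, e_1> = -5/sqrt(3), <v, e_2> = -3/sqrt(2).
Square and sum: Σ |<v, e_j>|^2 = 77/6.
Compute ||v||^2 = v·v = 13.
Deficit = 13 − 77/6 = 1/6 ≥ 0, confirming Bessel's inequality. (The deficit equals ||v − Σ <v,e_j> e_j||^2, the squared distance from v to span{e_j}.)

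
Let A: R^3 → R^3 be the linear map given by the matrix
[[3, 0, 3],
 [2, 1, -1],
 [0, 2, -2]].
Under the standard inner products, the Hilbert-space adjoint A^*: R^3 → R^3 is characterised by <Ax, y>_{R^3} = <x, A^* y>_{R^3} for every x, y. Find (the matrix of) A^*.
A^* = A^T =
[[3, 2, 0],
 [0, 1, 2],
 [3, -1, -2]]

For real matrices with standard dot products, the defining identity <Ax, y> = <x, A^* y> gives (Ax)^T y = x^T (A^*) y, i.e. x^T A^T y = x^T (A^*) y. Since this holds for all x, y, we must have A^* = A^T. Therefore
A^* =
[[3, 2, 0],
 [0, 1, 2],
 [3, -1, -2]].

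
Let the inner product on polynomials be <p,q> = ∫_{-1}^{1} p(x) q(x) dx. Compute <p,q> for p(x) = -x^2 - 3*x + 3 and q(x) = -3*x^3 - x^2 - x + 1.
<p,q> = 28/3

Expand the product: p(x)·q(x) = 3*x^5 + 10*x^4 - 5*x^3 - x^2 - 6*x + 3.
∫_{-1}^{1} of each monomial x^k gives [2/(k+1) if k even, 0 if k odd]. Integrating term-by-term (or equivalently evaluating the antiderivative F(x) = x^6/2 + 2*x^5 - 5*x^4/4 - x^3/3 - 3*x^2 + 3*x at the endpoints):
  F(1) − F(−1) = 11/12 − (-101/12) = 28/3.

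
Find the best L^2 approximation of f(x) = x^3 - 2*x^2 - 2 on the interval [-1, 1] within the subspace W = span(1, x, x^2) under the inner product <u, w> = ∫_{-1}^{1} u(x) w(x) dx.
g(x) = -2*x^2 + 3*x/5 - 2

The best approximation g ∈ W is the orthogonal projection of f onto W. Writing g = a_0 + a_1 x + a_2 x^2, the coefficients solve the normal equations G · a = b where
  G_{ij} = <φ_i, φ_j> and b_i = <f, φ_i>, with φ_0 = 1, φ_1 = x, φ_2 = x^2.
G =
  [2, 0, 2/3]
  [0, 2/3, 0]
  [2/3, 0, 2/5],
b = (-16/3, 2/5, -32/15).
Solving gives a_0 = -2, a_1 = 3/5, a_2 = -2, so
  g(x) = -2*x^2 + 3*x/5 - 2.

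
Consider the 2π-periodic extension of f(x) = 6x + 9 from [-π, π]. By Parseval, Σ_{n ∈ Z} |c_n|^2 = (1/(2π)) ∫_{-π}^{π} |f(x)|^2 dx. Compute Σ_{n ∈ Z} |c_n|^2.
Σ |c_n|^2 = 12π^2 + 81

Expand and integrate term by term over [-π, π]:
  ∫ (6x)^2 dx = 36·(2π^3/3); ∫ 2·6·(9)·x dx = 0 (odd integrand); ∫ 9^2 dx = 81·2π.
So (1/(2π)) ∫_{-π}^{π} (6x + 9)^2 dx = 36π^2/3 + 81 = 12π^2 + 81.
Parseval ⇒ Σ |c_n|^2 = 12π^2 + 81.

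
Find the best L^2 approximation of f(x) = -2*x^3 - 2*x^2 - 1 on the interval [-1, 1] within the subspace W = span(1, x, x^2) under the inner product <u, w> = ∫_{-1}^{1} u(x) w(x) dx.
g(x) = -2*x^2 - 6*x/5 - 1

The best approximation g ∈ W is the orthogonal projection of f onto W. Writing g = a_0 + a_1 x + a_2 x^2, the coefficients solve the normal equations G · a = b where
  G_{ij} = <φ_i, φ_j> and b_i = <f, φ_i>, with φ_0 = 1, φ_1 = x, φ_2 = x^2.
G =
  [2, 0, 2/3]
  [0, 2/3, 0]
  [2/3, 0, 2/5],
b = (-10/3, -4/5, -22/15).
Solving gives a_0 = -1, a_1 = -6/5, a_2 = -2, so
  g(x) = -2*x^2 - 6*x/5 - 1.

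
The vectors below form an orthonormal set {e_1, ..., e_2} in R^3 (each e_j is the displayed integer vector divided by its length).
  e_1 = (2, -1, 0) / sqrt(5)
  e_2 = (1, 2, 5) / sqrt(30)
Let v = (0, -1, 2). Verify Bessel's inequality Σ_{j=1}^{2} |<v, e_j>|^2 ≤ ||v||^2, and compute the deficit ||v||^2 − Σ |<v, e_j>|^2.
Σ |<v, e_j>|^2 = 7/3; ||v||^2 = 5; deficit = 8/3

Write each e_j = u_j / sqrt(<u_j, u_j>) where u_j is the displayed integer vector. Then <v, e_j> = <v, u_j> / sqrt(<u_j, u_j>), so |<v, e_j>|^2 = <v, u_j>^2 / <u_j, u_j>.
Coefficients: <v, e_1> = 1/sqrt(5), <v, e_2> = 8/sqrt(30).
Square and sum: Σ |<v, e_j>|^2 = 7/3.
Compute ||v||^2 = v·v = 5.
Deficit = 5 − 7/3 = 8/3 ≥ 0, confirming Bessel's inequality. (The deficit equals ||v − Σ <v,e_j> e_j||^2, the squared distance from v to span{e_j}.)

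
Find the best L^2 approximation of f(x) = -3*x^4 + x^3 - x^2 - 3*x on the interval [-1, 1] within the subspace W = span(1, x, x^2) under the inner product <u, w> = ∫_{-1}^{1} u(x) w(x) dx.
g(x) = -25*x^2/7 - 12*x/5 + 9/35

The best approximation g ∈ W is the orthogonal projection of f onto W. Writing g = a_0 + a_1 x + a_2 x^2, the coefficients solve the normal equations G · a = b where
  G_{ij} = <φ_i, φ_j> and b_i = <f, φ_i>, with φ_0 = 1, φ_1 = x, φ_2 = x^2.
G =
  [2, 0, 2/3]
  [0, 2/3, 0]
  [2/3, 0, 2/5],
b = (-28/15, -8/5, -44/35).
Solving gives a_0 = 9/35, a_1 = -12/5, a_2 = -25/7, so
  g(x) = -25*x^2/7 - 12*x/5 + 9/35.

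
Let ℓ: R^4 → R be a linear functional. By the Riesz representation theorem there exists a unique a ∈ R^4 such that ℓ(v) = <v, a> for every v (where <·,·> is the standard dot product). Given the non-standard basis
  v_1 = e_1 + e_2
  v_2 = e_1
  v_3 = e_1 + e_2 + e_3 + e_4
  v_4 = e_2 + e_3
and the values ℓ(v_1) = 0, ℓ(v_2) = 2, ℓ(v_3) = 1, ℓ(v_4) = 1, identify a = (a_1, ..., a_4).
a = (2, -2, 3, -2)

Write a = (a_1, ..., a_4) in the standard basis. For each basis vector v_i, ℓ(v_i) = <v_i, a> is a linear equation in the a_j's. Collect the n equations into a matrix system V a = ℓ, where row i of V is v_i (expressed in the standard basis). Since V is invertible (lower-triangular with 1s on the diagonal, up to permutation), solve by back-substitution:
  V =
[[1, 1, 0, 0],
 [1, 0, 0, 0],
 [1, 1, 1, 1],
 [0, 1, 1, 0]]
  V a = (0, 2, 1, 1)
Solving gives a = (2, -2, 3, -2).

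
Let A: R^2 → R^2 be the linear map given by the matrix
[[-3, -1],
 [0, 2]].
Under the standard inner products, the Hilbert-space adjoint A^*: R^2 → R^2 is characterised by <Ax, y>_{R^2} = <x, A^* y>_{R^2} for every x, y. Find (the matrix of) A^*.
A^* = A^T =
[[-3, 0],
 [-1, 2]]

For real matrices with standard dot products, the defining identity <Ax, y> = <x, A^* y> gives (Ax)^T y = x^T (A^*) y, i.e. x^T A^T y = x^T (A^*) y. Since this holds for all x, y, we must have A^* = A^T. Therefore
A^* =
[[-3, 0],
 [-1, 2]].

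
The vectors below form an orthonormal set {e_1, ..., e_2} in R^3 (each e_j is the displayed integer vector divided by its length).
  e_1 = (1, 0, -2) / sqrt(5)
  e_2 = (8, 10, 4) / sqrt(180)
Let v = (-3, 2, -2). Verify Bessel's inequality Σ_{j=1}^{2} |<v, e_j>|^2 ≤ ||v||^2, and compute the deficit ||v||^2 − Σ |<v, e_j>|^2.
Σ |<v, e_j>|^2 = 1; ||v||^2 = 17; deficit = 16

Write each e_j = u_j / sqrt(<u_j, u_j>) where u_j is the displayed integer vector. Then <v, e_j> = <v, u_j> / sqrt(<u_j, u_j>), so |<v, e_j>|^2 = <v, u_j>^2 / <u_j, u_j>.
Coefficients: <v, e_1> = 1/sqrt(5), <v, e_2> = -12/sqrt(180).
Square and sum: Σ |<v, e_j>|^2 = 1.
Compute ||v||^2 = v·v = 17.
Deficit = 17 − 1 = 16 ≥ 0, confirming Bessel's inequality. (The deficit equals ||v − Σ <v,e_j> e_j||^2, the squared distance from v to span{e_j}.)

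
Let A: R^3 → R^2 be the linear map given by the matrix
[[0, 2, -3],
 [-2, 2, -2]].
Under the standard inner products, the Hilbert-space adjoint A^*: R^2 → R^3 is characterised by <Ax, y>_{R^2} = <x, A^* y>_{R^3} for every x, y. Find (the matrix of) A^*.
A^* = A^T =
[[0, -2],
 [2, 2],
 [-3, -2]]

For real matrices with standard dot products, the defining identity <Ax, y> = <x, A^* y> gives (Ax)^T y = x^T (A^*) y, i.e. x^T A^T y = x^T (A^*) y. Since this holds for all x, y, we must have A^* = A^T. Therefore
A^* =
[[0, -2],
 [2, 2],
 [-3, -2]].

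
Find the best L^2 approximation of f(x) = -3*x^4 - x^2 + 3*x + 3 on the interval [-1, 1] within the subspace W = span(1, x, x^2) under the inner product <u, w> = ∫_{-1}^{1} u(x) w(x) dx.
g(x) = -25*x^2/7 + 3*x + 114/35

The best approximation g ∈ W is the orthogonal projection of f onto W. Writing g = a_0 + a_1 x + a_2 x^2, the coefficients solve the normal equations G · a = b where
  G_{ij} = <φ_i, φ_j> and b_i = <f, φ_i>, with φ_0 = 1, φ_1 = x, φ_2 = x^2.
G =
  [2, 0, 2/3]
  [0, 2/3, 0]
  [2/3, 0, 2/5],
b = (62/15, 2, 26/35).
Solving gives a_0 = 114/35, a_1 = 3, a_2 = -25/7, so
  g(x) = -25*x^2/7 + 3*x + 114/35.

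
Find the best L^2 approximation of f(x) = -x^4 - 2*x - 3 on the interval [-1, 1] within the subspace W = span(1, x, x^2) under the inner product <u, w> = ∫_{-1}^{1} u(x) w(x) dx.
g(x) = -6*x^2/7 - 2*x - 102/35

The best approximation g ∈ W is the orthogonal projection of f onto W. Writing g = a_0 + a_1 x + a_2 x^2, the coefficients solve the normal equations G · a = b where
  G_{ij} = <φ_i, φ_j> and b_i = <f, φ_i>, with φ_0 = 1, φ_1 = x, φ_2 = x^2.
G =
  [2, 0, 2/3]
  [0, 2/3, 0]
  [2/3, 0, 2/5],
b = (-32/5, -4/3, -16/7).
Solving gives a_0 = -102/35, a_1 = -2, a_2 = -6/7, so
  g(x) = -6*x^2/7 - 2*x - 102/35.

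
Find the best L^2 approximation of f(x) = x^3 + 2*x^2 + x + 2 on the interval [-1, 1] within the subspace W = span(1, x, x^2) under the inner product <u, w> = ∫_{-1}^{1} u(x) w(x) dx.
g(x) = 2*x^2 + 8*x/5 + 2

The best approximation g ∈ W is the orthogonal projection of f onto W. Writing g = a_0 + a_1 x + a_2 x^2, the coefficients solve the normal equations G · a = b where
  G_{ij} = <φ_i, φ_j> and b_i = <f, φ_i>, with φ_0 = 1, φ_1 = x, φ_2 = x^2.
G =
  [2, 0, 2/3]
  [0, 2/3, 0]
  [2/3, 0, 2/5],
b = (16/3, 16/15, 32/15).
Solving gives a_0 = 2, a_1 = 8/5, a_2 = 2, so
  g(x) = 2*x^2 + 8*x/5 + 2.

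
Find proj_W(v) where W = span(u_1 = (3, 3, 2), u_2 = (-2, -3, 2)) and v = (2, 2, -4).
proj_W(v) = (314/253, 666/253, -964/253)

Set up U = [u_1 | ... | u_2] ∈ R^(3×2). The projector onto W = col(U) is P = U (U^T U)^(-1) U^T.
Compute U^T U =
  [22, -11]
  [-11, 17],
and U^T v = (4, -18).
Solve U^T U · c = U^T v for the coefficients: c = (-130/253, -32/23). The projection is proj_W(v) = U c.
Check: (v - proj_W(v)) · u_1 = 0  (should be 0).
Check: (v - proj_W(v)) · u_2 = 0  (should be 0).
Result: proj_W(v) = (314/253, 666/253, -964/253).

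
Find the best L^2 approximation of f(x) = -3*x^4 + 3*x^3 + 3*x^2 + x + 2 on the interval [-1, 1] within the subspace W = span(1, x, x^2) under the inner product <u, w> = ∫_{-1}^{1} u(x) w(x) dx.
g(x) = 3*x^2/7 + 14*x/5 + 79/35

The best approximation g ∈ W is the orthogonal projection of f onto W. Writing g = a_0 + a_1 x + a_2 x^2, the coefficients solve the normal equations G · a = b where
  G_{ij} = <φ_i, φ_j> and b_i = <f, φ_i>, with φ_0 = 1, φ_1 = x, φ_2 = x^2.
G =
  [2, 0, 2/3]
  [0, 2/3, 0]
  [2/3, 0, 2/5],
b = (24/5, 28/15, 176/105).
Solving gives a_0 = 79/35, a_1 = 14/5, a_2 = 3/7, so
  g(x) = 3*x^2/7 + 14*x/5 + 79/35.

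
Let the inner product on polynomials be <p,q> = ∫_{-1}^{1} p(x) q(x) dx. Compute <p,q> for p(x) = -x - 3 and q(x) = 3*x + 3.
<p,q> = -20

Expand the product: p(x)·q(x) = -3*x^2 - 12*x - 9.
∫_{-1}^{1} of each monomial x^k gives [2/(k+1) if k even, 0 if k odd]. Integrating term-by-term (or equivalently evaluating the antiderivative F(x) = -x^3 - 6*x^2 - 9*x at the endpoints):
  F(1) − F(−1) = -16 − (4) = -20.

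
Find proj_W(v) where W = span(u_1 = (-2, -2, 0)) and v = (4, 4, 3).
proj_W(v) = (4, 4, 0)

Set up U = [u_1 | ... | u_1] ∈ R^(3×1). The projector onto W = col(U) is P = U (U^T U)^(-1) U^T.
Compute U^T U =
  [8],
and U^T v = (-16).
Solve U^T U · c = U^T v for the coefficients: c = (-2). The projection is proj_W(v) = U c.
Check: (v - proj_W(v)) · u_1 = 0  (should be 0).
Result: proj_W(v) = (4, 4, 0).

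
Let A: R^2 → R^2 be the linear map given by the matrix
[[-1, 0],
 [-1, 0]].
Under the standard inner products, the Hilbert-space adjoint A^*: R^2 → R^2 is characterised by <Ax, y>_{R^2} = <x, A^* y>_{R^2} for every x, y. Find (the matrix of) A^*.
A^* = A^T =
[[-1, -1],
 [0, 0]]

For real matrices with standard dot products, the defining identity <Ax, y> = <x, A^* y> gives (Ax)^T y = x^T (A^*) y, i.e. x^T A^T y = x^T (A^*) y. Since this holds for all x, y, we must have A^* = A^T. Therefore
A^* =
[[-1, -1],
 [0, 0]].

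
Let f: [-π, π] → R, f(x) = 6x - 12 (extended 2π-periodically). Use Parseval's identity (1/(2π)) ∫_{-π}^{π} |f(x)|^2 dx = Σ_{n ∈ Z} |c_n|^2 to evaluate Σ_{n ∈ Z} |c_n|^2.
Σ |c_n|^2 = 12π^2 + 144

Expand and integrate term by term over [-π, π]:
  ∫ (6x)^2 dx = 36·(2π^3/3); ∫ 2·6·(-12)·x dx = 0 (odd integrand); ∫ (-12)^2 dx = 144·2π.
So (1/(2π)) ∫_{-π}^{π} (6x - 12)^2 dx = 36π^2/3 + 144 = 12π^2 + 144.
Parseval ⇒ Σ |c_n|^2 = 12π^2 + 144.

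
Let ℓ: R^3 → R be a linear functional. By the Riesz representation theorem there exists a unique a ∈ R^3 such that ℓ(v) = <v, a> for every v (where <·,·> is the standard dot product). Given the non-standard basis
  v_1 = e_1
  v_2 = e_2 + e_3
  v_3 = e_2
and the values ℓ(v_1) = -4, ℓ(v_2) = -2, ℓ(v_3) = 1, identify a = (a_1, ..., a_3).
a = (-4, 1, -3)

Write a = (a_1, ..., a_3) in the standard basis. For each basis vector v_i, ℓ(v_i) = <v_i, a> is a linear equation in the a_j's. Collect the n equations into a matrix system V a = ℓ, where row i of V is v_i (expressed in the standard basis). Since V is invertible (lower-triangular with 1s on the diagonal, up to permutation), solve by back-substitution:
  V =
[[1, 0, 0],
 [0, 1, 1],
 [0, 1, 0]]
  V a = (-4, -2, 1)
Solving gives a = (-4, 1, -3).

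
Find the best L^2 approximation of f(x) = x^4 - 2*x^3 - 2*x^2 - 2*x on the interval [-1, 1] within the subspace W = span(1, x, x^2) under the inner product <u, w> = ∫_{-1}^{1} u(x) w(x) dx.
g(x) = -8*x^2/7 - 16*x/5 - 3/35

The best approximation g ∈ W is the orthogonal projection of f onto W. Writing g = a_0 + a_1 x + a_2 x^2, the coefficients solve the normal equations G · a = b where
  G_{ij} = <φ_i, φ_j> and b_i = <f, φ_i>, with φ_0 = 1, φ_1 = x, φ_2 = x^2.
G =
  [2, 0, 2/3]
  [0, 2/3, 0]
  [2/3, 0, 2/5],
b = (-14/15, -32/15, -18/35).
Solving gives a_0 = -3/35, a_1 = -16/5, a_2 = -8/7, so
  g(x) = -8*x^2/7 - 16*x/5 - 3/35.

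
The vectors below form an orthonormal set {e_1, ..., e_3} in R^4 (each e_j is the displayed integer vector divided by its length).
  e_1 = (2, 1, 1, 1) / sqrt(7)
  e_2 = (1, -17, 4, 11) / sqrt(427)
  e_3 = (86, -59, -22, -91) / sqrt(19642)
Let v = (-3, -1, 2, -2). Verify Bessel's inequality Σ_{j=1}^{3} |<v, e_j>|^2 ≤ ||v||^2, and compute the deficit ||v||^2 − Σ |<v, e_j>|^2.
Σ |<v, e_j>|^2 = 2315/322; ||v||^2 = 18; deficit = 3481/322

Write each e_j = u_j / sqrt(<u_j, u_j>) where u_j is the displayed integer vector. Then <v, e_j> = <v, u_j> / sqrt(<u_j, u_j>), so |<v, e_j>|^2 = <v, u_j>^2 / <u_j, u_j>.
Coefficients: <v, e_1> = -7/sqrt(7), <v, e_2> = 0/sqrt(427), <v, e_3> = -61/sqrt(19642).
Square and sum: Σ |<v, e_j>|^2 = 2315/322.
Compute ||v||^2 = v·v = 18.
Deficit = 18 − 2315/322 = 3481/322 ≥ 0, confirming Bessel's inequality. (The deficit equals ||v − Σ <v,e_j> e_j||^2, the squared distance from v to span{e_j}.)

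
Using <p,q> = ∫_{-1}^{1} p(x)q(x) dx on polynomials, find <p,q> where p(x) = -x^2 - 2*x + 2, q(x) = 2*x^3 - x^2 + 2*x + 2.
<p,q> = 22/15

Expand the product: p(x)·q(x) = -2*x^5 - 3*x^4 + 4*x^3 - 8*x^2 + 4.
∫_{-1}^{1} of each monomial x^k gives [2/(k+1) if k even, 0 if k odd]. Integrating term-by-term (or equivalently evaluating the antiderivative F(x) = -x^6/3 - 3*x^5/5 + x^4 - 8*x^3/3 + 4*x at the endpoints):
  F(1) − F(−1) = 7/5 − (-1/15) = 22/15.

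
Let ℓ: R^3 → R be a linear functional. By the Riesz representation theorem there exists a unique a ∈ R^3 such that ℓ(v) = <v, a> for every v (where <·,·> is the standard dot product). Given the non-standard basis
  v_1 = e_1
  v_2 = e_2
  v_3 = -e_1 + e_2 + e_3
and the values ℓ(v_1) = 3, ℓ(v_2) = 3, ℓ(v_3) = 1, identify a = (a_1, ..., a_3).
a = (3, 3, 1)

Write a = (a_1, ..., a_3) in the standard basis. For each basis vector v_i, ℓ(v_i) = <v_i, a> is a linear equation in the a_j's. Collect the n equations into a matrix system V a = ℓ, where row i of V is v_i (expressed in the standard basis). Since V is invertible (lower-triangular with 1s on the diagonal, up to permutation), solve by back-substitution:
  V =
[[1, 0, 0],
 [0, 1, 0],
 [-1, 1, 1]]
  V a = (3, 3, 1)
Solving gives a = (3, 3, 1).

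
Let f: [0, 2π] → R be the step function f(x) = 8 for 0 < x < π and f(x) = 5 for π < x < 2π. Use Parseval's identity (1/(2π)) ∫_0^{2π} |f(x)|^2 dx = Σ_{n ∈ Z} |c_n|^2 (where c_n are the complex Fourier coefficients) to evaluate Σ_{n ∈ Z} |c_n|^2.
Σ |c_n|^2 = 89/2

Parseval equates the L^2 energy of f (normalised by 1/(2π)) with the ℓ^2 sum of its Fourier coefficients: (1/(2π)) ∫_0^{2π} |f|^2 = Σ |c_n|^2.
Compute the left side: (1/(2π)) [∫_0^π 8^2 dx + ∫_π^{2π} 5^2 dx] = (1/(2π)) · (64π + 25π) = (64 + 25)/2 = 89/2.
So Σ_{n ∈ Z} |c_n|^2 = 89/2.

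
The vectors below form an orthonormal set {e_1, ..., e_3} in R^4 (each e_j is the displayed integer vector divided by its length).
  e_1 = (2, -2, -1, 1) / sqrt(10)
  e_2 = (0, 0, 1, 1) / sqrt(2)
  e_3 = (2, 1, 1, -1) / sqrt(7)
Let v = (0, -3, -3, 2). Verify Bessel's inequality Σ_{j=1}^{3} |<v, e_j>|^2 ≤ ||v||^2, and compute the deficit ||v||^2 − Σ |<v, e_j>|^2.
Σ |<v, e_j>|^2 = 761/35; ||v||^2 = 22; deficit = 9/35

Write each e_j = u_j / sqrt(<u_j, u_j>) where u_j is the displayed integer vector. Then <v, e_j> = <v, u_j> / sqrt(<u_j, u_j>), so |<v, e_j>|^2 = <v, u_j>^2 / <u_j, u_j>.
Coefficients: <v, e_1> = 11/sqrt(10), <v, e_2> = -1/sqrt(2), <v, e_3> = -8/sqrt(7).
Square and sum: Σ |<v, e_j>|^2 = 761/35.
Compute ||v||^2 = v·v = 22.
Deficit = 22 − 761/35 = 9/35 ≥ 0, confirming Bessel's inequality. (The deficit equals ||v − Σ <v,e_j> e_j||^2, the squared distance from v to span{e_j}.)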